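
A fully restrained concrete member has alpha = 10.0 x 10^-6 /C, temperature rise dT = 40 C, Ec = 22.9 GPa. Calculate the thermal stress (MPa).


sigma = alpha * dT * Ec
= 10.0e-6 * 40 * 22.9 * 1000
= 9.16 MPa

9.16


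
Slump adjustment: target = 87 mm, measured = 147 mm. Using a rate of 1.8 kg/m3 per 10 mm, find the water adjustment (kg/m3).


Difference = 87 - 147 = -60 mm
Water adjustment = -60 * 1.8 / 10 = -10.8 kg/m3

-10.8


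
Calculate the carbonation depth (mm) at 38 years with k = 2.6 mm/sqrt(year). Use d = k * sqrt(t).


depth = k * sqrt(t)
= 2.6 * sqrt(38)
= 16.03 mm

16.03


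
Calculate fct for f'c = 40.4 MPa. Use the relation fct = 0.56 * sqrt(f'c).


fct = 0.56 * sqrt(40.4)
= 0.56 * 6.356
= 3.559 MPa

3.559


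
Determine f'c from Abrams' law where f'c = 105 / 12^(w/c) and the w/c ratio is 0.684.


f'c = 105 / 12^0.684
= 105 / 5.472
= 19.19 MPa

19.19


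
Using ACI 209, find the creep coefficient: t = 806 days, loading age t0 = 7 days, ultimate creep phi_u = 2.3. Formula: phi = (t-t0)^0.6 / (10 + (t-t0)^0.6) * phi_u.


dt = 806 - 7 = 799
phi = 799^0.6 / (10 + 799^0.6) * 2.3
= 1.947

1.947


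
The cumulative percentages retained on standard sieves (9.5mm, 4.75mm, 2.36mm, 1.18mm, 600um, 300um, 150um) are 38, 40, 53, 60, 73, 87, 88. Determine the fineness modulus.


FM = sum(cumulative % retained) / 100
= 439 / 100
= 4.39

4.39


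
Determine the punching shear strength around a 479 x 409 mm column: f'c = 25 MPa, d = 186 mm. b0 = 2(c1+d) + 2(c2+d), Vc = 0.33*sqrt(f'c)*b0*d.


b0 = 2*(479 + 186) + 2*(409 + 186) = 2520 mm
Vc = 0.33 * sqrt(25) * 2520 * 186 / 1000
= 773.39 kN

773.39


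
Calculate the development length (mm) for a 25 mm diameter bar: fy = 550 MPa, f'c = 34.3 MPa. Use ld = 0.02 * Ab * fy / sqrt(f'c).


Ab = pi * 25^2 / 4 = 490.874 mm2
ld = 0.02 * 490.874 * 550 / sqrt(34.3)
= 922.0 mm

922.0


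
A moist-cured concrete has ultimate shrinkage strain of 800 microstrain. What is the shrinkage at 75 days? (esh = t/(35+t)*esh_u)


esh(75) = 75 / (35 + 75) * 800
= 75 / 110 * 800
= 545.5 microstrain

545.5


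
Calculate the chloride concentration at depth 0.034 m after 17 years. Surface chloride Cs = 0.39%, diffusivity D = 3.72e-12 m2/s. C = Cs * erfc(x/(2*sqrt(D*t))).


t_seconds = 17 * 365.25 * 24 * 3600 = 536479200.0 s
arg = 0.034 / (2 * sqrt(3.72e-12 * 536479200.0))
= 0.3805
erfc(0.3805) = 0.5905
C = 0.39 * 0.5905 = 0.2303%

0.2303


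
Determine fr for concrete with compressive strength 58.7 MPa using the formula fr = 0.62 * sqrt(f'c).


fr = 0.62 * sqrt(58.7)
= 4.75 MPa

4.75


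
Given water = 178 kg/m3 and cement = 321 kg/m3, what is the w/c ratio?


w/c = water / cement
w/c = 178 / 321 = 0.555

0.555


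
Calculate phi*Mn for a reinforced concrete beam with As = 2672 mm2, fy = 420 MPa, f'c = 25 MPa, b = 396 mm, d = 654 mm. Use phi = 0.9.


a = As * fy / (0.85 * f'c * b)
= 2672 * 420 / (0.85 * 25 * 396)
= 133.3619 mm
Mn = As * fy * (d - a/2) / 10^6
= 659.113 kN-m
phi*Mn = 0.9 * 659.113 = 593.2 kN-m

593.2


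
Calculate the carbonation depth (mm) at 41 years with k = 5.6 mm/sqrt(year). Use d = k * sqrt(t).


depth = k * sqrt(t)
= 5.6 * sqrt(41)
= 35.86 mm

35.86


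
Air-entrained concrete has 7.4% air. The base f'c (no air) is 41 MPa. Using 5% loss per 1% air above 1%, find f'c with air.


Strength loss = (7.4 - 1) * 5 = 32.0%
f'c = 41 * (1 - 32.0/100)
= 27.88 MPa

27.88


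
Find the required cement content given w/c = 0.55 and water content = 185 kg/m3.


Cement = water / (w/c)
= 185 / 0.55
= 336.4 kg/m3

336.4


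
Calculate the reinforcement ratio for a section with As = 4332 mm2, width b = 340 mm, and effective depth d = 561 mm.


rho = As / (b * d)
= 4332 / (340 * 561)
= 0.0227

0.0227


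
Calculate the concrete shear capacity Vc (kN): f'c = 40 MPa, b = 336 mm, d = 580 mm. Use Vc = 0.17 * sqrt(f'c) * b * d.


Vc = 0.17 * sqrt(40) * 336 * 580 / 1000
= 209.53 kN

209.53


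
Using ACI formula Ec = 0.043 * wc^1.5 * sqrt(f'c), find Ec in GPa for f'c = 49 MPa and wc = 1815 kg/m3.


Ec = 0.043 * 1815^1.5 * sqrt(49) / 1000
= 23.27 GPa

23.27


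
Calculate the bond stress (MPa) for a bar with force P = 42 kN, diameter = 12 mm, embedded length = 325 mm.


u = P / (pi * db * ld)
= 42 * 1000 / (pi * 12 * 325)
= 3.428 MPa

3.428


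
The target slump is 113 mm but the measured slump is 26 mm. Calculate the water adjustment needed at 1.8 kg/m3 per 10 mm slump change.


Difference = 113 - 26 = 87 mm
Water adjustment = 87 * 1.8 / 10 = 15.7 kg/m3

15.7


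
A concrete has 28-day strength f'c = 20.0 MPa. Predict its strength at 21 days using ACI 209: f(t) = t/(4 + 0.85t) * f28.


f(21) = 21 / (4 + 0.85 * 21) * 20.0
= 21 / 21.85 * 20.0
= 19.22 MPa

19.22


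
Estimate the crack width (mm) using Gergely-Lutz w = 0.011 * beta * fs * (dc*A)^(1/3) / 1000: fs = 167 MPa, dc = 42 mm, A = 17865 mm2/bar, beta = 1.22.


w = 0.011 * beta * fs * (dc * A)^(1/3) / 1000
= 0.011 * 1.22 * 167 * (42 * 17865)^(1/3) / 1000
= 0.204 mm

0.204


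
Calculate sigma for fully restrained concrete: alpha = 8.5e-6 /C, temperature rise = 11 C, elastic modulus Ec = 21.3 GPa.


sigma = alpha * dT * Ec
= 8.5e-6 * 11 * 21.3 * 1000
= 1.992 MPa

1.992


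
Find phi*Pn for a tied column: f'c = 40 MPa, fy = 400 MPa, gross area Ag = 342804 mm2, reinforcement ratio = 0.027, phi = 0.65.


Ast = rho * Ag = 0.027 * 342804 = 9255.708 mm2
phi*Pn = 0.65 * 0.80 * (0.85 * 40 * (342804 - 9255.708) + 400 * 9255.708) / 1000
= 7822.32 kN

7822.32


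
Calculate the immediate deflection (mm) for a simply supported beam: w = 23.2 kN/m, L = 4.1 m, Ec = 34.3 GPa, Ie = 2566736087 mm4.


Convert: L = 4.1 m = 4100 mm, Ec = 34.3 GPa = 34300 MPa
delta = 5 * 23.2 * 4100^4 / (384 * 34300 * 2566736087)
= 0.97 mm

0.97


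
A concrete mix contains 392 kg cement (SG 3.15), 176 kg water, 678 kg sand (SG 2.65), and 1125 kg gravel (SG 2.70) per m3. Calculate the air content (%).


Vol cement = 392 / (3.15 * 1000) = 0.124444 m3
Vol water = 176 / 1000 = 0.176 m3
Vol sand = 678 / (2.65 * 1000) = 0.255849 m3
Vol gravel = 1125 / (2.70 * 1000) = 0.416667 m3
Total solid + water volume = 0.97296 m3
Air = (1 - 0.97296) * 100 = 2.7%

2.7


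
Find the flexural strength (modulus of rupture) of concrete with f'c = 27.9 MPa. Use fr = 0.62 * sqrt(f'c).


fr = 0.62 * sqrt(27.9)
= 3.275 MPa

3.275


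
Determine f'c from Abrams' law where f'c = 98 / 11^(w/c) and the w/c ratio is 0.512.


f'c = 98 / 11^0.512
= 98 / 3.413
= 28.71 MPa

28.71


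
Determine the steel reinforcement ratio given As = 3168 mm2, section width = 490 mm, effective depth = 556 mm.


rho = As / (b * d)
= 3168 / (490 * 556)
= 0.0116

0.0116


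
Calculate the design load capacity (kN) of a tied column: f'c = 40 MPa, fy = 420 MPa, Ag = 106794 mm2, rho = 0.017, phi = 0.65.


Ast = rho * Ag = 0.017 * 106794 = 1815.498 mm2
phi*Pn = 0.65 * 0.80 * (0.85 * 40 * (106794 - 1815.498) + 420 * 1815.498) / 1000
= 2252.52 kN

2252.52


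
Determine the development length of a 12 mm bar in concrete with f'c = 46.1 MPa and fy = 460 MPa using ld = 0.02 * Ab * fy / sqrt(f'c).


Ab = pi * 12^2 / 4 = 113.097 mm2
ld = 0.02 * 113.097 * 460 / sqrt(46.1)
= 153.2 mm

153.2


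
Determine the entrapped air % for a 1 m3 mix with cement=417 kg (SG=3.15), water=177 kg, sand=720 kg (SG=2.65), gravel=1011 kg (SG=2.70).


Vol cement = 417 / (3.15 * 1000) = 0.132381 m3
Vol water = 177 / 1000 = 0.177 m3
Vol sand = 720 / (2.65 * 1000) = 0.271698 m3
Vol gravel = 1011 / (2.70 * 1000) = 0.374444 m3
Total solid + water volume = 0.955524 m3
Air = (1 - 0.955524) * 100 = 4.45%

4.45


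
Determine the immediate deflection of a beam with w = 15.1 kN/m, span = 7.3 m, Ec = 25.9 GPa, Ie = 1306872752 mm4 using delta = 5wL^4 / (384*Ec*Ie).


Convert: L = 7.3 m = 7300 mm, Ec = 25.9 GPa = 25900 MPa
delta = 5 * 15.1 * 7300^4 / (384 * 25900 * 1306872752)
= 16.5 mm

16.5


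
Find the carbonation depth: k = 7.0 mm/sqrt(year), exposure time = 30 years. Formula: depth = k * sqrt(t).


depth = k * sqrt(t)
= 7.0 * sqrt(30)
= 38.34 mm

38.34


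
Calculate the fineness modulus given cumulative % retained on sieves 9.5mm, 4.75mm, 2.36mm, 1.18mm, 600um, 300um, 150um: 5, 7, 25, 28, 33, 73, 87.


FM = sum(cumulative % retained) / 100
= 258 / 100
= 2.58

2.58


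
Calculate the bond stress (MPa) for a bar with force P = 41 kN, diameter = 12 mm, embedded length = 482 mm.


u = P / (pi * db * ld)
= 41 * 1000 / (pi * 12 * 482)
= 2.256 MPa

2.256


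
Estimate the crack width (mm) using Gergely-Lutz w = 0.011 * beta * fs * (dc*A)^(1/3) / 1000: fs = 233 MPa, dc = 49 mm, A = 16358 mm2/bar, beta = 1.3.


w = 0.011 * beta * fs * (dc * A)^(1/3) / 1000
= 0.011 * 1.3 * 233 * (49 * 16358)^(1/3) / 1000
= 0.31 mm

0.31


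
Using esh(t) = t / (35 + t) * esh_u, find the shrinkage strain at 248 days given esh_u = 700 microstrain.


esh(248) = 248 / (35 + 248) * 700
= 248 / 283 * 700
= 613.4 microstrain

613.4


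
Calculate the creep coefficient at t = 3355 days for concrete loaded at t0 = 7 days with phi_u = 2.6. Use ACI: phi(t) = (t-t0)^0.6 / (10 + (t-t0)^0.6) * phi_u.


dt = 3355 - 7 = 3348
phi = 3348^0.6 / (10 + 3348^0.6) * 2.6
= 2.415

2.415


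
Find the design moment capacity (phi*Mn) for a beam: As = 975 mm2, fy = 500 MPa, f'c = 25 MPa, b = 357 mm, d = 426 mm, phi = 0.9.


a = As * fy / (0.85 * f'c * b)
= 975 * 500 / (0.85 * 25 * 357)
= 64.261 mm
Mn = As * fy * (d - a/2) / 10^6
= 192.0114 kN-m
phi*Mn = 0.9 * 192.0114 = 172.81 kN-m

172.81


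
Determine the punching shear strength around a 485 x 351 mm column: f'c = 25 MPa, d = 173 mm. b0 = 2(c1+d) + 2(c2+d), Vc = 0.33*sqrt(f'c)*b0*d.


b0 = 2*(485 + 173) + 2*(351 + 173) = 2364 mm
Vc = 0.33 * sqrt(25) * 2364 * 173 / 1000
= 674.8 kN

674.8


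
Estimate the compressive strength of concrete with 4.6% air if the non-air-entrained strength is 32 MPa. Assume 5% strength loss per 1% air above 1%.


Strength loss = (4.6 - 1) * 5 = 18.0%
f'c = 32 * (1 - 18.0/100)
= 26.24 MPa

26.24


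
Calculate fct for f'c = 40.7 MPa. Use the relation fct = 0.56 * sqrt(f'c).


fct = 0.56 * sqrt(40.7)
= 0.56 * 6.38
= 3.573 MPa

3.573


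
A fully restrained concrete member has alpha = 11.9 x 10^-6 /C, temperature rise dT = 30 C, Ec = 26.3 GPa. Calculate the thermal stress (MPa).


sigma = alpha * dT * Ec
= 11.9e-6 * 30 * 26.3 * 1000
= 9.389 MPa

9.389


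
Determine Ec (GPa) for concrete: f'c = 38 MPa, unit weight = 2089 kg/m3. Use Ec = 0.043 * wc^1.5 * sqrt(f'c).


Ec = 0.043 * 2089^1.5 * sqrt(38) / 1000
= 25.31 GPa

25.31


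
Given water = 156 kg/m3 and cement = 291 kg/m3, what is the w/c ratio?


w/c = water / cement
w/c = 156 / 291 = 0.536

0.536


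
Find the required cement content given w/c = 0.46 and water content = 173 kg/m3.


Cement = water / (w/c)
= 173 / 0.46
= 376.1 kg/m3

376.1


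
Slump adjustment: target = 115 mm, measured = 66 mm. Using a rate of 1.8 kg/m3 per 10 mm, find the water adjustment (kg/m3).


Difference = 115 - 66 = 49 mm
Water adjustment = 49 * 1.8 / 10 = 8.8 kg/m3

8.8


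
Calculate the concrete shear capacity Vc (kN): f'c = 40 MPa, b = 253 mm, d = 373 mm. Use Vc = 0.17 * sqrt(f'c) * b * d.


Vc = 0.17 * sqrt(40) * 253 * 373 / 1000
= 101.46 kN

101.46


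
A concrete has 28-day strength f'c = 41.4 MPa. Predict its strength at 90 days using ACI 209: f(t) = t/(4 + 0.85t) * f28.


f(90) = 90 / (4 + 0.85 * 90) * 41.4
= 90 / 80.5 * 41.4
= 46.29 MPa

46.29


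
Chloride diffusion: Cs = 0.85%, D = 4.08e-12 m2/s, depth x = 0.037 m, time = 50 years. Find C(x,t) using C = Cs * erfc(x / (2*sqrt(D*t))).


t_seconds = 50 * 365.25 * 24 * 3600 = 1577880000.0 s
arg = 0.037 / (2 * sqrt(4.08e-12 * 1577880000.0))
= 0.2306
erfc(0.2306) = 0.7444
C = 0.85 * 0.7444 = 0.6327%

0.6327


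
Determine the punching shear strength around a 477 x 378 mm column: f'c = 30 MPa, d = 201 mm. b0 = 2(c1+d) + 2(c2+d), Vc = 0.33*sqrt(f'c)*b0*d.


b0 = 2*(477 + 201) + 2*(378 + 201) = 2514 mm
Vc = 0.33 * sqrt(30) * 2514 * 201 / 1000
= 913.35 kN

913.35


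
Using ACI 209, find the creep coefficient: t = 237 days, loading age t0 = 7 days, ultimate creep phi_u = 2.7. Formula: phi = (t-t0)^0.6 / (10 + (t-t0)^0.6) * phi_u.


dt = 237 - 7 = 230
phi = 230^0.6 / (10 + 230^0.6) * 2.7
= 1.953

1.953


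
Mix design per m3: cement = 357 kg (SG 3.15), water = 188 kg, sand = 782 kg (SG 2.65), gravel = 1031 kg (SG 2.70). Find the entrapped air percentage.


Vol cement = 357 / (3.15 * 1000) = 0.113333 m3
Vol water = 188 / 1000 = 0.188 m3
Vol sand = 782 / (2.65 * 1000) = 0.295094 m3
Vol gravel = 1031 / (2.70 * 1000) = 0.381852 m3
Total solid + water volume = 0.97828 m3
Air = (1 - 0.97828) * 100 = 2.17%

2.17


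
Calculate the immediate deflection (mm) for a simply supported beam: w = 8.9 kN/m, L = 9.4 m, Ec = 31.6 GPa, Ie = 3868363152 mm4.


Convert: L = 9.4 m = 9400 mm, Ec = 31.6 GPa = 31600 MPa
delta = 5 * 8.9 * 9400^4 / (384 * 31600 * 3868363152)
= 7.4 mm

7.4


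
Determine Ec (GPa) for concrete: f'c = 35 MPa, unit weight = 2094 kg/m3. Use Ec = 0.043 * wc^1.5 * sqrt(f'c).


Ec = 0.043 * 2094^1.5 * sqrt(35) / 1000
= 24.38 GPa

24.38


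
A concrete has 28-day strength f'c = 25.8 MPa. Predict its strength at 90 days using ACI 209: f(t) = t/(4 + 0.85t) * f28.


f(90) = 90 / (4 + 0.85 * 90) * 25.8
= 90 / 80.5 * 25.8
= 28.84 MPa

28.84


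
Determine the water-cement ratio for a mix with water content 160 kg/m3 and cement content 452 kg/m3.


w/c = water / cement
w/c = 160 / 452 = 0.354

0.354


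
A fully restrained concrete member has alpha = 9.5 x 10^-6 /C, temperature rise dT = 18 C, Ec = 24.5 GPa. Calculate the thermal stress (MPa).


sigma = alpha * dT * Ec
= 9.5e-6 * 18 * 24.5 * 1000
= 4.189 MPa

4.189


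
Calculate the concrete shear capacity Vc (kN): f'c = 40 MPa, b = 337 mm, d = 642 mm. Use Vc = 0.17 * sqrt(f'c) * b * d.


Vc = 0.17 * sqrt(40) * 337 * 642 / 1000
= 232.62 kN

232.62


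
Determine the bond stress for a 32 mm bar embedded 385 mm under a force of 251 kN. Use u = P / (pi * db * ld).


u = P / (pi * db * ld)
= 251 * 1000 / (pi * 32 * 385)
= 6.485 MPa

6.485


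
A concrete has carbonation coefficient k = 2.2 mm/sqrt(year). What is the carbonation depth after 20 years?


depth = k * sqrt(t)
= 2.2 * sqrt(20)
= 9.84 mm

9.84


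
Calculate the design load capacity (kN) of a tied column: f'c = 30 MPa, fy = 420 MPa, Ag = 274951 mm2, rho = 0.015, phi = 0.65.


Ast = rho * Ag = 0.015 * 274951 = 4124.265 mm2
phi*Pn = 0.65 * 0.80 * (0.85 * 30 * (274951 - 4124.265) + 420 * 4124.265) / 1000
= 4491.9 kN

4491.9


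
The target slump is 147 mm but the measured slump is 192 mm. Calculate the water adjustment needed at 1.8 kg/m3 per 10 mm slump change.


Difference = 147 - 192 = -45 mm
Water adjustment = -45 * 1.8 / 10 = -8.1 kg/m3

-8.1


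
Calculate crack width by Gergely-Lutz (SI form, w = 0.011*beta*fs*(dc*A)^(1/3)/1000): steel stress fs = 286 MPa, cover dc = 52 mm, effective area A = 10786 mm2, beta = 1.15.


w = 0.011 * beta * fs * (dc * A)^(1/3) / 1000
= 0.011 * 1.15 * 286 * (52 * 10786)^(1/3) / 1000
= 0.298 mm

0.298


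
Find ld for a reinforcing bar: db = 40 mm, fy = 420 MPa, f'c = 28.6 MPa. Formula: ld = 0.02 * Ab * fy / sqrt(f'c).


Ab = pi * 40^2 / 4 = 1256.637 mm2
ld = 0.02 * 1256.637 * 420 / sqrt(28.6)
= 1973.8 mm

1973.8


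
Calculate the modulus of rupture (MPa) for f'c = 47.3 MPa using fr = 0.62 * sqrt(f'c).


fr = 0.62 * sqrt(47.3)
= 4.264 MPa

4.264


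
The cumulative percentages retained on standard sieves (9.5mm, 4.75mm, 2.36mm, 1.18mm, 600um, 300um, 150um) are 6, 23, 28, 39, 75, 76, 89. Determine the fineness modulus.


FM = sum(cumulative % retained) / 100
= 336 / 100
= 3.36

3.36


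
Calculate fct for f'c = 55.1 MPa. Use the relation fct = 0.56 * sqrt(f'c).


fct = 0.56 * sqrt(55.1)
= 0.56 * 7.423
= 4.157 MPa

4.157


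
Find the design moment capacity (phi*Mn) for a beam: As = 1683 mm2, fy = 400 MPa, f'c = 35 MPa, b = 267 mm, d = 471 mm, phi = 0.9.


a = As * fy / (0.85 * f'c * b)
= 1683 * 400 / (0.85 * 35 * 267)
= 84.7512 mm
Mn = As * fy * (d - a/2) / 10^6
= 288.5499 kN-m
phi*Mn = 0.9 * 288.5499 = 259.69 kN-m

259.69


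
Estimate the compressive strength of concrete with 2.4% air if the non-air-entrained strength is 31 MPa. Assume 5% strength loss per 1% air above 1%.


Strength loss = (2.4 - 1) * 5 = 7.0%
f'c = 31 * (1 - 7.0/100)
= 28.83 MPa

28.83


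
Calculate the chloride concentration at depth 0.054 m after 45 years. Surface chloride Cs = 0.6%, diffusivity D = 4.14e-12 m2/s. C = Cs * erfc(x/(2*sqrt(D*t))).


t_seconds = 45 * 365.25 * 24 * 3600 = 1420092000.0 s
arg = 0.054 / (2 * sqrt(4.14e-12 * 1420092000.0))
= 0.3521
erfc(0.3521) = 0.6185
C = 0.6 * 0.6185 = 0.3711%

0.3711


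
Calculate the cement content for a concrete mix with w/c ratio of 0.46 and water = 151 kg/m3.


Cement = water / (w/c)
= 151 / 0.46
= 328.3 kg/m3

328.3


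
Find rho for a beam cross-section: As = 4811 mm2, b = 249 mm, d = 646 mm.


rho = As / (b * d)
= 4811 / (249 * 646)
= 0.0299

0.0299


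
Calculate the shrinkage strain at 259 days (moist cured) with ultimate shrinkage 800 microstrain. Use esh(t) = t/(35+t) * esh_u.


esh(259) = 259 / (35 + 259) * 800
= 259 / 294 * 800
= 704.8 microstrain

704.8


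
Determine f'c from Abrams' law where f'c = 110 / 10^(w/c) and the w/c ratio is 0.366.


f'c = 110 / 10^0.366
= 110 / 2.323
= 47.36 MPa

47.36


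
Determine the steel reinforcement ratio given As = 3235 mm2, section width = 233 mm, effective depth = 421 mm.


rho = As / (b * d)
= 3235 / (233 * 421)
= 0.033

0.033


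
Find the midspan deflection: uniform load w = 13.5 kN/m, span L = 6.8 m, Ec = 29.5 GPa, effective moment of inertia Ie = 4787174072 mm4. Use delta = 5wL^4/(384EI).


Convert: L = 6.8 m = 6800 mm, Ec = 29.5 GPa = 29500 MPa
delta = 5 * 13.5 * 6800^4 / (384 * 29500 * 4787174072)
= 2.66 mm

2.66


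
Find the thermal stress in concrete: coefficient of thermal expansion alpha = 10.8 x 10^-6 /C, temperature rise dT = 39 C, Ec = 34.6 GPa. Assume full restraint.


sigma = alpha * dT * Ec
= 10.8e-6 * 39 * 34.6 * 1000
= 14.574 MPa

14.574


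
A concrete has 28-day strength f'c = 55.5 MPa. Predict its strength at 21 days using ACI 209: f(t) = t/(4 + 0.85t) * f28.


f(21) = 21 / (4 + 0.85 * 21) * 55.5
= 21 / 21.85 * 55.5
= 53.34 MPa

53.34


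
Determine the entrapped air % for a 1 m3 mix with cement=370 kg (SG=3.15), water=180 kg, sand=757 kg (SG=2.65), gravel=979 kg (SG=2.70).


Vol cement = 370 / (3.15 * 1000) = 0.11746 m3
Vol water = 180 / 1000 = 0.18 m3
Vol sand = 757 / (2.65 * 1000) = 0.28566 m3
Vol gravel = 979 / (2.70 * 1000) = 0.362593 m3
Total solid + water volume = 0.945713 m3
Air = (1 - 0.945713) * 100 = 5.43%

5.43


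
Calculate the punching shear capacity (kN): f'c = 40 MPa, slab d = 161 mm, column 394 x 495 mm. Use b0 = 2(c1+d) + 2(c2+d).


b0 = 2*(394 + 161) + 2*(495 + 161) = 2422 mm
Vc = 0.33 * sqrt(40) * 2422 * 161 / 1000
= 813.85 kN

813.85


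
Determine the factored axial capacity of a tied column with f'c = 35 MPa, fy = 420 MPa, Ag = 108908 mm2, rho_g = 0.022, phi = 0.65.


Ast = rho * Ag = 0.022 * 108908 = 2395.976 mm2
phi*Pn = 0.65 * 0.80 * (0.85 * 35 * (108908 - 2395.976) + 420 * 2395.976) / 1000
= 2171.02 kN

2171.02


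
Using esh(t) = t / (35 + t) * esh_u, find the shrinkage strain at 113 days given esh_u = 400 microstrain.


esh(113) = 113 / (35 + 113) * 400
= 113 / 148 * 400
= 305.4 microstrain

305.4


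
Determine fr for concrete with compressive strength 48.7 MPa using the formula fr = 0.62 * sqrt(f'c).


fr = 0.62 * sqrt(48.7)
= 4.327 MPa

4.327


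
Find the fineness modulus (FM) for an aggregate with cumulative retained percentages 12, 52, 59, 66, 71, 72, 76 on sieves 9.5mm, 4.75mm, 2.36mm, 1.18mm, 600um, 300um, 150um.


FM = sum(cumulative % retained) / 100
= 408 / 100
= 4.08

4.08


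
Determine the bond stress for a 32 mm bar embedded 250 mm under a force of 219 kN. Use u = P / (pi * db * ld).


u = P / (pi * db * ld)
= 219 * 1000 / (pi * 32 * 250)
= 8.714 MPa

8.714


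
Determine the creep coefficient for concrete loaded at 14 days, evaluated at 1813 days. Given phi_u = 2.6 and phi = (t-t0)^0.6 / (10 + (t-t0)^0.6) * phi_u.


dt = 1813 - 14 = 1799
phi = 1799^0.6 / (10 + 1799^0.6) * 2.6
= 2.339

2.339


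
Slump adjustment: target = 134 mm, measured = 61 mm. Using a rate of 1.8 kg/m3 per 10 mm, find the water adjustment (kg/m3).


Difference = 134 - 61 = 73 mm
Water adjustment = 73 * 1.8 / 10 = 13.1 kg/m3

13.1


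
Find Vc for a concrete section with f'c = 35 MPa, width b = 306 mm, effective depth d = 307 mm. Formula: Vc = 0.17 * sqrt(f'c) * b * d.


Vc = 0.17 * sqrt(35) * 306 * 307 / 1000
= 94.48 kN

94.48


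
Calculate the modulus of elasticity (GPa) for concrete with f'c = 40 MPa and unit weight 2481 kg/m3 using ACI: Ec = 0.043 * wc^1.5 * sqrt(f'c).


Ec = 0.043 * 2481^1.5 * sqrt(40) / 1000
= 33.61 GPa

33.61


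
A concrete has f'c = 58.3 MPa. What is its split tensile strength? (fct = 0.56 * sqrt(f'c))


fct = 0.56 * sqrt(58.3)
= 0.56 * 7.635
= 4.276 MPa

4.276


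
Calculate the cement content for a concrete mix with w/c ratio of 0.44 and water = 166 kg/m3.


Cement = water / (w/c)
= 166 / 0.44
= 377.3 kg/m3

377.3


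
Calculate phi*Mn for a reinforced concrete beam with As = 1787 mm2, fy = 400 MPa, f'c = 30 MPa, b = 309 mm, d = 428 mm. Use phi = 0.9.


a = As * fy / (0.85 * f'c * b)
= 1787 * 400 / (0.85 * 30 * 309)
= 90.7164 mm
Mn = As * fy * (d - a/2) / 10^6
= 273.5124 kN-m
phi*Mn = 0.9 * 273.5124 = 246.16 kN-m

246.16


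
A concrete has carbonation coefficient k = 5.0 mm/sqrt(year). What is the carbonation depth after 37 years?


depth = k * sqrt(t)
= 5.0 * sqrt(37)
= 30.41 mm

30.41


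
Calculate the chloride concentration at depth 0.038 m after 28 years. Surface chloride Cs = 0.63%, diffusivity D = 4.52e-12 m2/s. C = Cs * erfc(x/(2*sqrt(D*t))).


t_seconds = 28 * 365.25 * 24 * 3600 = 883612800.0 s
arg = 0.038 / (2 * sqrt(4.52e-12 * 883612800.0))
= 0.3006
erfc(0.3006) = 0.6707
C = 0.63 * 0.6707 = 0.4225%

0.4225


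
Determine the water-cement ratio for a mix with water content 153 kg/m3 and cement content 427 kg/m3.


w/c = water / cement
w/c = 153 / 427 = 0.358

0.358


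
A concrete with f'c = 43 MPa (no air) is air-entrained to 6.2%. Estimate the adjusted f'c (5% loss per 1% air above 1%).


Strength loss = (6.2 - 1) * 5 = 26.0%
f'c = 43 * (1 - 26.0/100)
= 31.82 MPa

31.82


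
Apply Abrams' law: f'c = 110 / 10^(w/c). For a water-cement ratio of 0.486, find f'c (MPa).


f'c = 110 / 10^0.486
= 110 / 3.062
= 35.92 MPa

35.92


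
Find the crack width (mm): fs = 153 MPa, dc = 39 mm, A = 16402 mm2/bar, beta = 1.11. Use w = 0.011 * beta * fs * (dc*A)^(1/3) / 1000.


w = 0.011 * beta * fs * (dc * A)^(1/3) / 1000
= 0.011 * 1.11 * 153 * (39 * 16402)^(1/3) / 1000
= 0.161 mm

0.161


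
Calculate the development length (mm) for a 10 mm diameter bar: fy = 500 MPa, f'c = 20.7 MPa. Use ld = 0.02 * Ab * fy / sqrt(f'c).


Ab = pi * 10^2 / 4 = 78.54 mm2
ld = 0.02 * 78.54 * 500 / sqrt(20.7)
= 172.6 mm

172.6


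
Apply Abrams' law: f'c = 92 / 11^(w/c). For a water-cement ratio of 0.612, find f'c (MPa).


f'c = 92 / 11^0.612
= 92 / 4.338
= 21.21 MPa

21.21


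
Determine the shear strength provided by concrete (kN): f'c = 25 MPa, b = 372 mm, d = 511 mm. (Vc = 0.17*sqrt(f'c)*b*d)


Vc = 0.17 * sqrt(25) * 372 * 511 / 1000
= 161.58 kN

161.58


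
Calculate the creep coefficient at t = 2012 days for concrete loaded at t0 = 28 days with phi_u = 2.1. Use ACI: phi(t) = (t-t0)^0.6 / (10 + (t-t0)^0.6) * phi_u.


dt = 2012 - 28 = 1984
phi = 1984^0.6 / (10 + 1984^0.6) * 2.1
= 1.9

1.9


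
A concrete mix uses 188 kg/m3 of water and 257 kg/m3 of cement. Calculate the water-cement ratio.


w/c = water / cement
w/c = 188 / 257 = 0.732

0.732


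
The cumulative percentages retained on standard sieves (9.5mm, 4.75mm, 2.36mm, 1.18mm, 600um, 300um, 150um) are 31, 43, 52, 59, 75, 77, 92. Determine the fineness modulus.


FM = sum(cumulative % retained) / 100
= 429 / 100
= 4.29

4.29


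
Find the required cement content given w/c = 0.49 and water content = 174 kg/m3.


Cement = water / (w/c)
= 174 / 0.49
= 355.1 kg/m3

355.1


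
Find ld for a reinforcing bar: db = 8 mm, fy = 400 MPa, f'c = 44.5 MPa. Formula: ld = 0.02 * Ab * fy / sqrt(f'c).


Ab = pi * 8^2 / 4 = 50.265 mm2
ld = 0.02 * 50.265 * 400 / sqrt(44.5)
= 60.3 mm

60.3


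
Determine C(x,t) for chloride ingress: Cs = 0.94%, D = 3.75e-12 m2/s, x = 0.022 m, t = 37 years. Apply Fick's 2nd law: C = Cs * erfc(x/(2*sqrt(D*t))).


t_seconds = 37 * 365.25 * 24 * 3600 = 1167631200.0 s
arg = 0.022 / (2 * sqrt(3.75e-12 * 1167631200.0))
= 0.1662
erfc(0.1662) = 0.8141
C = 0.94 * 0.8141 = 0.7653%

0.7653


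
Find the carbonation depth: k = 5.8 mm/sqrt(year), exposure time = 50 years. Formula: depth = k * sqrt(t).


depth = k * sqrt(t)
= 5.8 * sqrt(50)
= 41.01 mm

41.01


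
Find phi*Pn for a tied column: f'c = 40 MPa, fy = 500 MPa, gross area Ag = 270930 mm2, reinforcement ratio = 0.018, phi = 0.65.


Ast = rho * Ag = 0.018 * 270930 = 4876.74 mm2
phi*Pn = 0.65 * 0.80 * (0.85 * 40 * (270930 - 4876.74) + 500 * 4876.74) / 1000
= 5971.77 kN

5971.77


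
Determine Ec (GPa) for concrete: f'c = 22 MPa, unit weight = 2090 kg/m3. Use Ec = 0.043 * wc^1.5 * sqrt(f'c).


Ec = 0.043 * 2090^1.5 * sqrt(22) / 1000
= 19.27 GPa

19.27


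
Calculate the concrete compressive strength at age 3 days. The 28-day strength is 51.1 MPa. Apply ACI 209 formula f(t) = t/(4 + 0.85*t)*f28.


f(3) = 3 / (4 + 0.85 * 3) * 51.1
= 3 / 6.55 * 51.1
= 23.4 MPa

23.4


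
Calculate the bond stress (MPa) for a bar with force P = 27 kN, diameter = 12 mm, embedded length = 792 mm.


u = P / (pi * db * ld)
= 27 * 1000 / (pi * 12 * 792)
= 0.904 MPa

0.904


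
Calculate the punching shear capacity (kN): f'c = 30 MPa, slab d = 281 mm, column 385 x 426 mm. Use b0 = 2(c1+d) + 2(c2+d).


b0 = 2*(385 + 281) + 2*(426 + 281) = 2746 mm
Vc = 0.33 * sqrt(30) * 2746 * 281 / 1000
= 1394.7 kN

1394.7


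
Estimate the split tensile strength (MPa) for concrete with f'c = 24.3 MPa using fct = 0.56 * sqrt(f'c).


fct = 0.56 * sqrt(24.3)
= 0.56 * 4.93
= 2.761 MPa

2.761


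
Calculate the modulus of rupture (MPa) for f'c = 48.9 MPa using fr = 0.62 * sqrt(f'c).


fr = 0.62 * sqrt(48.9)
= 4.336 MPa

4.336


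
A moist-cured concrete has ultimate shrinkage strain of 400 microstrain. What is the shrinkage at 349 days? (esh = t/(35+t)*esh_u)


esh(349) = 349 / (35 + 349) * 400
= 349 / 384 * 400
= 363.5 microstrain

363.5


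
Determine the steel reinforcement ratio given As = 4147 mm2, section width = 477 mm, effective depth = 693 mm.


rho = As / (b * d)
= 4147 / (477 * 693)
= 0.0125

0.0125


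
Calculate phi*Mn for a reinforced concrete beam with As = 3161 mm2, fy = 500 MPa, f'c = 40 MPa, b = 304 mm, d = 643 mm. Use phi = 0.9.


a = As * fy / (0.85 * f'c * b)
= 3161 * 500 / (0.85 * 40 * 304)
= 152.9122 mm
Mn = As * fy * (d - a/2) / 10^6
= 895.4227 kN-m
phi*Mn = 0.9 * 895.4227 = 805.88 kN-m

805.88


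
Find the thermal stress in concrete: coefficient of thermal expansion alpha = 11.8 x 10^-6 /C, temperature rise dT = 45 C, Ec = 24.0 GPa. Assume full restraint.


sigma = alpha * dT * Ec
= 11.8e-6 * 45 * 24.0 * 1000
= 12.744 MPa

12.744


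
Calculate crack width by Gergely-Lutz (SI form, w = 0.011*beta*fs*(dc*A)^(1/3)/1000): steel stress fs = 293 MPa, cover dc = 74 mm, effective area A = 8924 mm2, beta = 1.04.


w = 0.011 * beta * fs * (dc * A)^(1/3) / 1000
= 0.011 * 1.04 * 293 * (74 * 8924)^(1/3) / 1000
= 0.292 mm

0.292


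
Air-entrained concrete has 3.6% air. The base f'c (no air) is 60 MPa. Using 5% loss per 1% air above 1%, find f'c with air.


Strength loss = (3.6 - 1) * 5 = 13.0%
f'c = 60 * (1 - 13.0/100)
= 52.2 MPa

52.2


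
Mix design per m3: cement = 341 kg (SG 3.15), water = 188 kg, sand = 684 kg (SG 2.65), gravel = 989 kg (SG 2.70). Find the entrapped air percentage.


Vol cement = 341 / (3.15 * 1000) = 0.108254 m3
Vol water = 188 / 1000 = 0.188 m3
Vol sand = 684 / (2.65 * 1000) = 0.258113 m3
Vol gravel = 989 / (2.70 * 1000) = 0.366296 m3
Total solid + water volume = 0.920663 m3
Air = (1 - 0.920663) * 100 = 7.93%

7.93


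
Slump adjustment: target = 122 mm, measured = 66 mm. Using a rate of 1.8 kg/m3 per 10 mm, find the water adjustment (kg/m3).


Difference = 122 - 66 = 56 mm
Water adjustment = 56 * 1.8 / 10 = 10.1 kg/m3

10.1


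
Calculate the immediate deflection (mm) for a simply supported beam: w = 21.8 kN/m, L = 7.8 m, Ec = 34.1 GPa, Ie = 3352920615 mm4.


Convert: L = 7.8 m = 7800 mm, Ec = 34.1 GPa = 34100 MPa
delta = 5 * 21.8 * 7800^4 / (384 * 34100 * 3352920615)
= 9.19 mm

9.19


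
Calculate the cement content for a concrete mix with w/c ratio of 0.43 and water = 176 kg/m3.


Cement = water / (w/c)
= 176 / 0.43
= 409.3 kg/m3

409.3


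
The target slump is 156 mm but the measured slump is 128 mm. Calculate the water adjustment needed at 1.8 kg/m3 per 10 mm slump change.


Difference = 156 - 128 = 28 mm
Water adjustment = 28 * 1.8 / 10 = 5.0 kg/m3

5.0


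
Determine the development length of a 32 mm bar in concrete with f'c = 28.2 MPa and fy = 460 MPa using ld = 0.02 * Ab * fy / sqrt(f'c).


Ab = pi * 32^2 / 4 = 804.248 mm2
ld = 0.02 * 804.248 * 460 / sqrt(28.2)
= 1393.3 mm

1393.3


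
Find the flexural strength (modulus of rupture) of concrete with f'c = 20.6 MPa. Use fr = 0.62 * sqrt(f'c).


fr = 0.62 * sqrt(20.6)
= 2.814 MPa

2.814


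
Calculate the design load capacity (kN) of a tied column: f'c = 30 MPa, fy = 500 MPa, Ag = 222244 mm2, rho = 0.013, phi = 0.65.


Ast = rho * Ag = 0.013 * 222244 = 2889.172 mm2
phi*Pn = 0.65 * 0.80 * (0.85 * 30 * (222244 - 2889.172) + 500 * 2889.172) / 1000
= 3659.83 kN

3659.83


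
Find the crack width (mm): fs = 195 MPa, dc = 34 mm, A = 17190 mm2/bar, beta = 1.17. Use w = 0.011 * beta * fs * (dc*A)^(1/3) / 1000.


w = 0.011 * beta * fs * (dc * A)^(1/3) / 1000
= 0.011 * 1.17 * 195 * (34 * 17190)^(1/3) / 1000
= 0.21 mm

0.21


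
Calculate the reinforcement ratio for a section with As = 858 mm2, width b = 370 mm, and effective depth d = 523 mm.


rho = As / (b * d)
= 858 / (370 * 523)
= 0.0044

0.0044


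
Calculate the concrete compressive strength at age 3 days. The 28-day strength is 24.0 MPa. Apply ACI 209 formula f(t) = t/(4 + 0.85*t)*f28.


f(3) = 3 / (4 + 0.85 * 3) * 24.0
= 3 / 6.55 * 24.0
= 10.99 MPa

10.99


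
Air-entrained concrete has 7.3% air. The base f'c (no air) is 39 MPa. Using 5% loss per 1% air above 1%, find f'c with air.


Strength loss = (7.3 - 1) * 5 = 31.5%
f'c = 39 * (1 - 31.5/100)
= 26.72 MPa

26.72


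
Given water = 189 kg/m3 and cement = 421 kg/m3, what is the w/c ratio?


w/c = water / cement
w/c = 189 / 421 = 0.449

0.449


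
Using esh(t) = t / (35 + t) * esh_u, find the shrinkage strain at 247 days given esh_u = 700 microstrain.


esh(247) = 247 / (35 + 247) * 700
= 247 / 282 * 700
= 613.1 microstrain

613.1


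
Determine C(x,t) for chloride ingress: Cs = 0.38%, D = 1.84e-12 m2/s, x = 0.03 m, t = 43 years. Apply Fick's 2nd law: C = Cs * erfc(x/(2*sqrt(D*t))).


t_seconds = 43 * 365.25 * 24 * 3600 = 1356976800.0 s
arg = 0.03 / (2 * sqrt(1.84e-12 * 1356976800.0))
= 0.3002
erfc(0.3002) = 0.6712
C = 0.38 * 0.6712 = 0.255%

0.255


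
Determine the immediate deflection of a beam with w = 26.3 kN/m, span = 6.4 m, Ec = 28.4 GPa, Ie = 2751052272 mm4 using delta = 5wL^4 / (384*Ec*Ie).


Convert: L = 6.4 m = 6400 mm, Ec = 28.4 GPa = 28400 MPa
delta = 5 * 26.3 * 6400^4 / (384 * 28400 * 2751052272)
= 7.35 mm

7.35


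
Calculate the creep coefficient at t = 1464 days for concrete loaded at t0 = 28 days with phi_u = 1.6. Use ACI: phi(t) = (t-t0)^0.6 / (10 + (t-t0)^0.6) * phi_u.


dt = 1464 - 28 = 1436
phi = 1436^0.6 / (10 + 1436^0.6) * 1.6
= 1.419

1.419


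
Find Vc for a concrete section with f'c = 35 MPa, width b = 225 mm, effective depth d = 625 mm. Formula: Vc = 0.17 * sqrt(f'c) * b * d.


Vc = 0.17 * sqrt(35) * 225 * 625 / 1000
= 141.43 kN

141.43


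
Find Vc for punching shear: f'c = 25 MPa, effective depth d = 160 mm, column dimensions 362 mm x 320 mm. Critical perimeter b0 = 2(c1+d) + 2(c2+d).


b0 = 2*(362 + 160) + 2*(320 + 160) = 2004 mm
Vc = 0.33 * sqrt(25) * 2004 * 160 / 1000
= 529.06 kN

529.06


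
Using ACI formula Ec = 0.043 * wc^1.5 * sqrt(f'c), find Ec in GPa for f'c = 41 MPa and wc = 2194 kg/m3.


Ec = 0.043 * 2194^1.5 * sqrt(41) / 1000
= 28.3 GPa

28.3


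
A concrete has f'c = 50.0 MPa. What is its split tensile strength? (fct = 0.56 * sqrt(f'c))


fct = 0.56 * sqrt(50.0)
= 0.56 * 7.071
= 3.96 MPa

3.96


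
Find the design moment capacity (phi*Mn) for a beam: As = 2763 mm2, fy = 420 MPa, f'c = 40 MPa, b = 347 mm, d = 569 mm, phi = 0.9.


a = As * fy / (0.85 * f'c * b)
= 2763 * 420 / (0.85 * 40 * 347)
= 98.3607 mm
Mn = As * fy * (d - a/2) / 10^6
= 603.2299 kN-m
phi*Mn = 0.9 * 603.2299 = 542.91 kN-m

542.91


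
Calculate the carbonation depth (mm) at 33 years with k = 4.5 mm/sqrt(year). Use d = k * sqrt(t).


depth = k * sqrt(t)
= 4.5 * sqrt(33)
= 25.85 mm

25.85


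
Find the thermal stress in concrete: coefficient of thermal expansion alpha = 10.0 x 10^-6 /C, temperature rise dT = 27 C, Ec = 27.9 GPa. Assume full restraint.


sigma = alpha * dT * Ec
= 10.0e-6 * 27 * 27.9 * 1000
= 7.533 MPa

7.533


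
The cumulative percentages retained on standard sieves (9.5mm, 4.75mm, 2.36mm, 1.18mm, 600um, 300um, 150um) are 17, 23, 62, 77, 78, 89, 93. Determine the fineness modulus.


FM = sum(cumulative % retained) / 100
= 439 / 100
= 4.39

4.39


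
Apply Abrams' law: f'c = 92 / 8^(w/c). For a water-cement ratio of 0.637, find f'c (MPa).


f'c = 92 / 8^0.637
= 92 / 3.761
= 24.46 MPa

24.46


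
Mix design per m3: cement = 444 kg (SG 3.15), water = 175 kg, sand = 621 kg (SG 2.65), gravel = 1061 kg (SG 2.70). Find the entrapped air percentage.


Vol cement = 444 / (3.15 * 1000) = 0.140952 m3
Vol water = 175 / 1000 = 0.175 m3
Vol sand = 621 / (2.65 * 1000) = 0.23434 m3
Vol gravel = 1061 / (2.70 * 1000) = 0.392963 m3
Total solid + water volume = 0.943255 m3
Air = (1 - 0.943255) * 100 = 5.67%

5.67


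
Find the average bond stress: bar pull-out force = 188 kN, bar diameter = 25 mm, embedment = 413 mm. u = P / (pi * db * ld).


u = P / (pi * db * ld)
= 188 * 1000 / (pi * 25 * 413)
= 5.796 MPa

5.796


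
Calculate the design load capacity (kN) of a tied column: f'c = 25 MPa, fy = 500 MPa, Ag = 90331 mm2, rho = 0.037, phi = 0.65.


Ast = rho * Ag = 0.037 * 90331 = 3342.247 mm2
phi*Pn = 0.65 * 0.80 * (0.85 * 25 * (90331 - 3342.247) + 500 * 3342.247) / 1000
= 1830.21 kN

1830.21


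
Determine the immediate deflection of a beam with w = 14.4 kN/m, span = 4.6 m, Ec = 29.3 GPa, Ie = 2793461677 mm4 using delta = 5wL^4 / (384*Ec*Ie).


Convert: L = 4.6 m = 4600 mm, Ec = 29.3 GPa = 29300 MPa
delta = 5 * 14.4 * 4600^4 / (384 * 29300 * 2793461677)
= 1.03 mm

1.03


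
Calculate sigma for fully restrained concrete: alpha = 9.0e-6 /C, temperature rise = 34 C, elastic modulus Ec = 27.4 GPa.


sigma = alpha * dT * Ec
= 9.0e-6 * 34 * 27.4 * 1000
= 8.384 MPa

8.384


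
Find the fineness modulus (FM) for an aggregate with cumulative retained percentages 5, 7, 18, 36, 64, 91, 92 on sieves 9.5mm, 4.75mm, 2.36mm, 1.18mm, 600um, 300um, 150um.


FM = sum(cumulative % retained) / 100
= 313 / 100
= 3.13

3.13


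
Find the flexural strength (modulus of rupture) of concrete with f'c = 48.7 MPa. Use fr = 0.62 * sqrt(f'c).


fr = 0.62 * sqrt(48.7)
= 4.327 MPa

4.327


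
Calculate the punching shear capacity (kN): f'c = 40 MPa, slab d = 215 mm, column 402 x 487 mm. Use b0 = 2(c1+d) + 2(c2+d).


b0 = 2*(402 + 215) + 2*(487 + 215) = 2638 mm
Vc = 0.33 * sqrt(40) * 2638 * 215 / 1000
= 1183.74 kN

1183.74


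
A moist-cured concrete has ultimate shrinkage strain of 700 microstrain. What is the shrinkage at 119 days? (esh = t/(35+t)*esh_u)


esh(119) = 119 / (35 + 119) * 700
= 119 / 154 * 700
= 540.9 microstrain

540.9


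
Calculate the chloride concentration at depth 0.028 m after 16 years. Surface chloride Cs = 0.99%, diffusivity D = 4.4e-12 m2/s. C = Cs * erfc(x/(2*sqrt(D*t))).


t_seconds = 16 * 365.25 * 24 * 3600 = 504921600.0 s
arg = 0.028 / (2 * sqrt(4.4e-12 * 504921600.0))
= 0.297
erfc(0.297) = 0.6744
C = 0.99 * 0.6744 = 0.6677%

0.6677


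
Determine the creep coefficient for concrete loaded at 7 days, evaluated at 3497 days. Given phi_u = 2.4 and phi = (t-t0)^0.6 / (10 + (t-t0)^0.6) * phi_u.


dt = 3497 - 7 = 3490
phi = 3490^0.6 / (10 + 3490^0.6) * 2.4
= 2.233

2.233


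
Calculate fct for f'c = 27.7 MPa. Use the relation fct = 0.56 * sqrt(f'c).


fct = 0.56 * sqrt(27.7)
= 0.56 * 5.263
= 2.947 MPa

2.947


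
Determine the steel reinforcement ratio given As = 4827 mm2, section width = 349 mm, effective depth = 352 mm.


rho = As / (b * d)
= 4827 / (349 * 352)
= 0.0393

0.0393


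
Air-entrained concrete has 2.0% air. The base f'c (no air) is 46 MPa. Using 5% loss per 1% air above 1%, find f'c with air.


Strength loss = (2.0 - 1) * 5 = 5.0%
f'c = 46 * (1 - 5.0/100)
= 43.7 MPa

43.7


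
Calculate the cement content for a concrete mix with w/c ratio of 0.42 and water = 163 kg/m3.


Cement = water / (w/c)
= 163 / 0.42
= 388.1 kg/m3

388.1


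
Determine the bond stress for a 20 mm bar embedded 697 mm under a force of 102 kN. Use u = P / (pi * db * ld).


u = P / (pi * db * ld)
= 102 * 1000 / (pi * 20 * 697)
= 2.329 MPa

2.329


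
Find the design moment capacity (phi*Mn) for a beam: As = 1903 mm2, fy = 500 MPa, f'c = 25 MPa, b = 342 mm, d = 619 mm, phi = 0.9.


a = As * fy / (0.85 * f'c * b)
= 1903 * 500 / (0.85 * 25 * 342)
= 130.9254 mm
Mn = As * fy * (d - a/2) / 10^6
= 526.6908 kN-m
phi*Mn = 0.9 * 526.6908 = 474.02 kN-m

474.02


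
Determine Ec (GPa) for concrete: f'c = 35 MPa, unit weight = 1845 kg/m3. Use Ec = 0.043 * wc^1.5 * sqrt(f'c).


Ec = 0.043 * 1845^1.5 * sqrt(35) / 1000
= 20.16 GPa

20.16


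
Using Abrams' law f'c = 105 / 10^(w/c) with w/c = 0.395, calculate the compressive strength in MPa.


f'c = 105 / 10^0.395
= 105 / 2.483
= 42.29 MPa

42.29


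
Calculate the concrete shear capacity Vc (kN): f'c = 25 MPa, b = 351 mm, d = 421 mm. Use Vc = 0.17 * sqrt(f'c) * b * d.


Vc = 0.17 * sqrt(25) * 351 * 421 / 1000
= 125.61 kN

125.61


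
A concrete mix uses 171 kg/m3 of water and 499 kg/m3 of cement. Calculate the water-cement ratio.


w/c = water / cement
w/c = 171 / 499 = 0.343

0.343


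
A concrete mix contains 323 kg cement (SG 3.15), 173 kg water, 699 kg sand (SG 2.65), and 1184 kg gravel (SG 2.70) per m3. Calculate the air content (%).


Vol cement = 323 / (3.15 * 1000) = 0.10254 m3
Vol water = 173 / 1000 = 0.173 m3
Vol sand = 699 / (2.65 * 1000) = 0.263774 m3
Vol gravel = 1184 / (2.70 * 1000) = 0.438519 m3
Total solid + water volume = 0.977832 m3
Air = (1 - 0.977832) * 100 = 2.22%

2.22


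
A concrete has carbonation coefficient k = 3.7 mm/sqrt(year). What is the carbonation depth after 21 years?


depth = k * sqrt(t)
= 3.7 * sqrt(21)
= 16.96 mm

16.96


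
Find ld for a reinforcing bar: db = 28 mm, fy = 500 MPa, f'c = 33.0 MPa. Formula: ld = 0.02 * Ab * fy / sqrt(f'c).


Ab = pi * 28^2 / 4 = 615.752 mm2
ld = 0.02 * 615.752 * 500 / sqrt(33.0)
= 1071.9 mm

1071.9
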